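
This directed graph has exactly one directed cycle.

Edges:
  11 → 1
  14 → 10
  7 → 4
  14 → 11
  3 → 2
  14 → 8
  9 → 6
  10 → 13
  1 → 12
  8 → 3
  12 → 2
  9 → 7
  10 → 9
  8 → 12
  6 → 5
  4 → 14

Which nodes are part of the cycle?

4, 7, 9, 10, 14

DFS with gray/black marking from 14:
14 gray
  8 gray
    3 gray
      2 gray
      2 black
    3 black
    12 gray
      12→2: 2 black — skip
    12 black
  8 black
  11 gray
    1 gray
      1→12: 12 black — skip
    1 black
  11 black
  10 gray
    13 gray
    13 black
    9 gray
      7 gray
        4 gray
          4→14: 14 is gray → back edge
Back edge closes the cycle 14 → 10 → 9 → 7 → 4 → 14; its vertices are {4, 7, 9, 10, 14}.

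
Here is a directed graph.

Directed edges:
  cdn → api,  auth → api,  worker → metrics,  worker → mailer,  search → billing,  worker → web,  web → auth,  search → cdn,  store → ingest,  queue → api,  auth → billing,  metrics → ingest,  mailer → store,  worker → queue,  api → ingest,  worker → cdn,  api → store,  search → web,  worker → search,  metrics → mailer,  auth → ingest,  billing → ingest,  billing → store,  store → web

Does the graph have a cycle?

Yes

DFS with white/gray/black marking, starting from mailer:
mailer gray
  store gray
    web gray
      auth gray
        api gray
          api→store: store is gray → back edge
Back edge found, so a cycle exists: store → web → auth → api → store.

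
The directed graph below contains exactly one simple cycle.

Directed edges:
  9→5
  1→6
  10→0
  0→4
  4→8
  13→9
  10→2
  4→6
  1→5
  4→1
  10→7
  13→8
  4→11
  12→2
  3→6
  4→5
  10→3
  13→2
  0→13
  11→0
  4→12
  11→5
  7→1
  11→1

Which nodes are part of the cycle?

0, 4, 11

DFS with gray/black marking from 0:
0 gray
  13 gray
    8 gray
    8 black
    2 gray
    2 black
    9 gray
      5 gray
      5 black
    9 black
  13 black
  4 gray
    6 gray
    6 black
    12 gray
      12→2: 2 black — skip
    12 black
    4→5: 5 black — skip
    1 gray
      1→6: 6 black — skip
      1→5: 5 black — skip
    1 black
    4→8: 8 black — skip
    11 gray
      11→0: 0 is gray → back edge
Back edge closes the cycle 0 → 4 → 11 → 0; its vertices are {0, 4, 11}.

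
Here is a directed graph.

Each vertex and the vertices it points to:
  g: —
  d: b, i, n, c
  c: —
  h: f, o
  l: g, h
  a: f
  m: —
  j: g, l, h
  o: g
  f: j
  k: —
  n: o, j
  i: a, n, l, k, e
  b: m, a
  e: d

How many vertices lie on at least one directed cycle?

7

A vertex is on a directed cycle iff it belongs to a strongly connected component of size ≥ 2 (or has a self-loop).
The vertices on cycles are {d, e, f, h, i, j, l} — 7 in total.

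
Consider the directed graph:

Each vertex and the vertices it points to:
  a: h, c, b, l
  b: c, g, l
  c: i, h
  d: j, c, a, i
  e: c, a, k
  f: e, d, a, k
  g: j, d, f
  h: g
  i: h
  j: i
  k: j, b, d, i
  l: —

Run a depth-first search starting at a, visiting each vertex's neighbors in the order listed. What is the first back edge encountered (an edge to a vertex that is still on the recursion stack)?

DFS from a (visiting each vertex's neighbors in the order listed); mark gray on enter, black on exit:
a gray
  h gray
    g gray
      j gray
        i gray
          i→h: h is gray → back edge
First back edge: i → h.

i→h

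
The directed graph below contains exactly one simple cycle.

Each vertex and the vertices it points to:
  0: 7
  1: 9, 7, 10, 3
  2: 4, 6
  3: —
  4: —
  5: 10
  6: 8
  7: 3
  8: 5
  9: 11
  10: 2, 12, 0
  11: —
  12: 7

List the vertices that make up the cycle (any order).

2, 5, 6, 8, 10

DFS with gray/black marking from 10:
10 gray
  2 gray
    4 gray
    4 black
    6 gray
      8 gray
        5 gray
          5→10: 10 is gray → back edge
Back edge closes the cycle 10 → 2 → 6 → 8 → 5 → 10; its vertices are {2, 5, 6, 8, 10}.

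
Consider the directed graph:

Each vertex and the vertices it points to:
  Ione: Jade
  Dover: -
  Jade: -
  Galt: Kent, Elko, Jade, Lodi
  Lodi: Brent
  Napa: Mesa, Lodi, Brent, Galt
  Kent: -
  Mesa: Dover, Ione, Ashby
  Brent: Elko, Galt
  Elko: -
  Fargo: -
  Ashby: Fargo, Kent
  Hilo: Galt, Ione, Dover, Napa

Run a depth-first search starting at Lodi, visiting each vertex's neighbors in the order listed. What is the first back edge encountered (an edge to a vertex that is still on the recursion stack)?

Galt->Lodi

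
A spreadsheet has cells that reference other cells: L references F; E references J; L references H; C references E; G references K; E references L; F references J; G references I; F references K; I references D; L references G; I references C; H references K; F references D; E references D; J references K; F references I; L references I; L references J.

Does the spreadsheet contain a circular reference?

Yes

DFS with white/gray/black marking, starting from G:
G gray
  I gray
    D gray
    D black
    C gray
      E gray
        J gray
          K gray
          K black
        J black
        E→D: D black — skip
        L gray
          F gray
            F→K: K black — skip
            F→D: D black — skip
            F→J: J black — skip
            F→I: I is gray → back edge
Back edge found, so a cycle exists: I → C → E → L → F → I.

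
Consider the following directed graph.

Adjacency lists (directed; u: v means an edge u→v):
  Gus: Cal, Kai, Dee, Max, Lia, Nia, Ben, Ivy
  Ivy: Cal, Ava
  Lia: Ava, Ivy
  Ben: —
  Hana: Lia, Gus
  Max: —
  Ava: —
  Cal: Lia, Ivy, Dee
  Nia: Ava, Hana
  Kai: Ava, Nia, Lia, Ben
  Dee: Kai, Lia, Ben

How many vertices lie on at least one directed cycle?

A vertex is on a directed cycle iff it belongs to a strongly connected component of size ≥ 2 (or has a self-loop).
The vertices on cycles are {Cal, Dee, Gus, Ivy, Kai, Lia, Nia, Hana} — 8 in total.

8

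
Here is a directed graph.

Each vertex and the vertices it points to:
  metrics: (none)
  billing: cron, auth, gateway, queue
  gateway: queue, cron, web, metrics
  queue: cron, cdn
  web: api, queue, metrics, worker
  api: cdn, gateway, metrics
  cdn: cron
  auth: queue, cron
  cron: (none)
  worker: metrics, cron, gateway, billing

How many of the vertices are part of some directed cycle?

5

A vertex is on a directed cycle iff it belongs to a strongly connected component of size ≥ 2 (or has a self-loop).
The vertices on cycles are {api, web, worker, billing, gateway} — 5 in total.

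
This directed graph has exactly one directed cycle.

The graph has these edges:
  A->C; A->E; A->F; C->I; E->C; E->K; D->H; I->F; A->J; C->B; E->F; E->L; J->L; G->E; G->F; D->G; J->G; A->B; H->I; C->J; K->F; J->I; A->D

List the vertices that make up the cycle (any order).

C, E, G, J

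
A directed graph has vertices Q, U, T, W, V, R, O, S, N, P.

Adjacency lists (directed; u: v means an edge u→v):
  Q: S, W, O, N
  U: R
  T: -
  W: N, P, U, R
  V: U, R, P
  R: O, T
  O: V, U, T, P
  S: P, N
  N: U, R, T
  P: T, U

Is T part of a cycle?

T lies on a cycle iff there is a path from T back to itself.
Exploring from T, it never reaches itself; equivalently, its strongly connected component is a singleton.

No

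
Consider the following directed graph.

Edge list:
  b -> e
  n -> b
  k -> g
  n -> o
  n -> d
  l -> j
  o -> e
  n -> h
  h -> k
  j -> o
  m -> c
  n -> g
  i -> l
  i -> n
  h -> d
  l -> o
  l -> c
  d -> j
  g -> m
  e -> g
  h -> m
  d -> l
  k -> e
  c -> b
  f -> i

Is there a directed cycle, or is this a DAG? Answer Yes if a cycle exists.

Yes

DFS with white/gray/black marking, starting from n:
n gray
  b gray
    e gray
      g gray
        m gray
          c gray
            c→b: b is gray → back edge
Back edge found, so a cycle exists: b → e → g → m → c → b.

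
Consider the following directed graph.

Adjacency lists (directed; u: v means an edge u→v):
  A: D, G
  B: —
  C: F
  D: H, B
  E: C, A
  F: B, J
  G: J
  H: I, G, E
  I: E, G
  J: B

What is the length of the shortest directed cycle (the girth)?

For each vertex v, BFS finds the shortest path from v back to v.
The shortest such closed walk is H → E → A → D → H, length 4.

4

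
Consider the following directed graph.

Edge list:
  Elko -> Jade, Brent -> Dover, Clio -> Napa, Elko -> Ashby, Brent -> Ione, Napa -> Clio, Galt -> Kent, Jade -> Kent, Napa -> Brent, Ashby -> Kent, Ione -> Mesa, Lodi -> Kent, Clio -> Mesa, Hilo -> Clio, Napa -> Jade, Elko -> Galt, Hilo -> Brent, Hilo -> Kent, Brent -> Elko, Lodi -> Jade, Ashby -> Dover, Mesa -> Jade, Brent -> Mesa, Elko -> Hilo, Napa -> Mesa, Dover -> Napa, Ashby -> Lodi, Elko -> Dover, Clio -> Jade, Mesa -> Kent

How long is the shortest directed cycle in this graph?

For each vertex v, BFS finds the shortest path from v back to v.
The shortest such closed walk is Clio → Napa → Clio, length 2.

2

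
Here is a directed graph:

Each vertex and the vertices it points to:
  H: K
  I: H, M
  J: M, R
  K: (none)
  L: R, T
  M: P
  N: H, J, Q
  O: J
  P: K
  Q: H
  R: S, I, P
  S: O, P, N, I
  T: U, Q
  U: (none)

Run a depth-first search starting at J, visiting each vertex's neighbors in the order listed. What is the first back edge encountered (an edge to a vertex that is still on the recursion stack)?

O->J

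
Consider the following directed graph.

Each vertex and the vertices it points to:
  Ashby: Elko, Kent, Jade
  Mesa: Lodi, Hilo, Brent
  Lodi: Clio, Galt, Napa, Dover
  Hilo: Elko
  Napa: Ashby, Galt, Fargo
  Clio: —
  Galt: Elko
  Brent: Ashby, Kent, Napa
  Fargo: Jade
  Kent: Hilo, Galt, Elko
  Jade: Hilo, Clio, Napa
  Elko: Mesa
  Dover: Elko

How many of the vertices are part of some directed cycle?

12

A vertex is on a directed cycle iff it belongs to a strongly connected component of size ≥ 2 (or has a self-loop).
The vertices on cycles are {Elko, Galt, Hilo, Jade, Kent, Lodi, Mesa, Napa, Ashby, Brent, Dover, Fargo} — 12 in total.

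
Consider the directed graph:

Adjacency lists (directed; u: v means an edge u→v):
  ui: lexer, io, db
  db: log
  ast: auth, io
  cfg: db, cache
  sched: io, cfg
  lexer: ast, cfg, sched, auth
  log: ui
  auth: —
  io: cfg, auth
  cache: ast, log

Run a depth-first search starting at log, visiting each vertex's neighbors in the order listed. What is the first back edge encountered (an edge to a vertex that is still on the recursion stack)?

DFS from log (visiting each vertex's neighbors in the order listed); mark gray on enter, black on exit:
log gray
  ui gray
    lexer gray
      ast gray
        auth gray
        auth black
        io gray
          cfg gray
            db gray
              db→log: log is gray → back edge
First back edge: db → log.

db→log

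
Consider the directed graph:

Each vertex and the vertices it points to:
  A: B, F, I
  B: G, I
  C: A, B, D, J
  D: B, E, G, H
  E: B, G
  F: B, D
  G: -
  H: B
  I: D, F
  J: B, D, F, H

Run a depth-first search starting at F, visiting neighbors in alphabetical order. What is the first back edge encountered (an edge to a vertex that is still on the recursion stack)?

D→B

DFS from F (visiting neighbors in alphabetical order); mark gray on enter, black on exit:
F gray
  B gray
    G gray
    G black
    I gray
      D gray
        D→B: B is gray → back edge
First back edge: D → B.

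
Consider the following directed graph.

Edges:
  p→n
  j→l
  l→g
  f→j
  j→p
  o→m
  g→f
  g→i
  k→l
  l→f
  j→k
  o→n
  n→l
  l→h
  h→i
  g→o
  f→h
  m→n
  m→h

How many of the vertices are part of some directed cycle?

A vertex is on a directed cycle iff it belongs to a strongly connected component of size ≥ 2 (or has a self-loop).
The vertices on cycles are {f, g, j, k, l, m, n, o, p} — 9 in total.

9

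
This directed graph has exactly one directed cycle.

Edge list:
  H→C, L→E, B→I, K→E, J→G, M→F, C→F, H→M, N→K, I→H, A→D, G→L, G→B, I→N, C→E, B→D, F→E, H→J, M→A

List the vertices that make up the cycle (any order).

DFS with gray/black marking from I:
I gray
  H gray
    J gray
      G gray
        L gray
          E gray
          E black
        L black
        B gray
          D gray
          D black
          B→I: I is gray → back edge
Back edge closes the cycle I → H → J → G → B → I; its vertices are {B, G, H, I, J}.

B, G, H, I, J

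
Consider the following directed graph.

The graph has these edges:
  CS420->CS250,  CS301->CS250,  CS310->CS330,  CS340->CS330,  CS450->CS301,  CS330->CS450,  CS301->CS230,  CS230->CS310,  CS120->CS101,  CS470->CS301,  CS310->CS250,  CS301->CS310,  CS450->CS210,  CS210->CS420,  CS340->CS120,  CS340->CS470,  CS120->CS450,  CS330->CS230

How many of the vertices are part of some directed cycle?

5

A vertex is on a directed cycle iff it belongs to a strongly connected component of size ≥ 2 (or has a self-loop).
The vertices on cycles are {CS230, CS301, CS310, CS330, CS450} — 5 in total.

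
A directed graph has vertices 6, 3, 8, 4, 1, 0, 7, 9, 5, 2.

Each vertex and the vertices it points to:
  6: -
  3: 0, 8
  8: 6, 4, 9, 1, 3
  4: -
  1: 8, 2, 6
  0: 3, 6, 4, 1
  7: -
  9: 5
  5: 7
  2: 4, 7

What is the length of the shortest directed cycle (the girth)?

2

For each vertex v, BFS finds the shortest path from v back to v.
The shortest such closed walk is 3 → 8 → 3, length 2.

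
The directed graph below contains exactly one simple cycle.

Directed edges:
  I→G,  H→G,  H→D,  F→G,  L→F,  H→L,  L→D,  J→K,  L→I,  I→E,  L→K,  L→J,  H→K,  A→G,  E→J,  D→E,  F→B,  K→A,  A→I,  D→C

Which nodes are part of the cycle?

DFS with gray/black marking from K:
K gray
  A gray
    G gray
    G black
    I gray
      I→G: G black — skip
      E gray
        J gray
          J→K: K is gray → back edge
Back edge closes the cycle K → A → I → E → J → K; its vertices are {A, E, I, J, K}.

A, E, I, J, K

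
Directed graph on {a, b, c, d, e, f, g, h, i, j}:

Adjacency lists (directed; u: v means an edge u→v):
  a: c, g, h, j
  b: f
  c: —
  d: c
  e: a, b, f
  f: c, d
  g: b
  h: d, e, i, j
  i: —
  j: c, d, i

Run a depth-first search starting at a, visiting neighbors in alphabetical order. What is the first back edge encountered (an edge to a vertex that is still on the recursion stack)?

e->a

DFS from a (visiting neighbors in alphabetical order); mark gray on enter, black on exit:
a gray
  c gray
  c black
  g gray
    b gray
      f gray
        f→c: c black — skip
        d gray
          d→c: c black — skip
        d black
      f black
    b black
  g black
  h gray
    h→d: d black — skip
    e gray
      e→a: a is gray → back edge
First back edge: e → a.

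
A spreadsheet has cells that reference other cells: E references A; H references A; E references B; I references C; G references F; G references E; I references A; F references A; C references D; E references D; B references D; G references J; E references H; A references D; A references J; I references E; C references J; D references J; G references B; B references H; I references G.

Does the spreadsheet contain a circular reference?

DFS with white/gray/black marking, starting from I:
I gray
  G gray
    B gray
      H gray
        A gray
          D gray
            J gray
            J black
          D black
          A→J: J black — skip
        A black
      H black
      B→D: D black — skip
    B black
    F gray
      F→A: A black — skip
    F black
    E gray
      E→B: B black — skip
      E→D: D black — skip
      E→A: A black — skip
      E→H: H black — skip
    E black
    G→J: J black — skip
  G black
  I→A: A black — skip
  C gray
    C→D: D black — skip
    C→J: J black — skip
  C black
  I→E: E black — skip
I black
Every edge goes to a white or black vertex — no back edge, so the graph is acyclic.

No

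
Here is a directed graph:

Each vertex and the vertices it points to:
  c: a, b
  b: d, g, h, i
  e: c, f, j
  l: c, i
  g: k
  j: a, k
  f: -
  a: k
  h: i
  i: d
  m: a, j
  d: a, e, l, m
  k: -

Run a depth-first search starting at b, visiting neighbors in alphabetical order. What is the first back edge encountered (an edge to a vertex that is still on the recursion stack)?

c->b

DFS from b (visiting neighbors in alphabetical order); mark gray on enter, black on exit:
b gray
  d gray
    a gray
      k gray
      k black
    a black
    e gray
      c gray
        c→a: a black — skip
        c→b: b is gray → back edge
First back edge: c → b.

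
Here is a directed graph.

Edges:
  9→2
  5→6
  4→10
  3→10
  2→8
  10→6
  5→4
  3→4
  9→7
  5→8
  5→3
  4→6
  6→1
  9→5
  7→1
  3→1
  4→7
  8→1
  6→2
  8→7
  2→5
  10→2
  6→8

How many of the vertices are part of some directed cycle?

6

A vertex is on a directed cycle iff it belongs to a strongly connected component of size ≥ 2 (or has a self-loop).
The vertices on cycles are {2, 3, 4, 5, 6, 10} — 6 in total.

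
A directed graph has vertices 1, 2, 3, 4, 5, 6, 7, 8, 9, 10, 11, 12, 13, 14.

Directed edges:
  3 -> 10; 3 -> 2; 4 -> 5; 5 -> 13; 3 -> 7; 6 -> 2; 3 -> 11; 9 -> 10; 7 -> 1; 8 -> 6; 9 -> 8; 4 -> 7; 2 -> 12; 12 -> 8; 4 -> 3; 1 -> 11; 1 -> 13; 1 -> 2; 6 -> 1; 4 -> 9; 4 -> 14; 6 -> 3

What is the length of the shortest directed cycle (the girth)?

4

For each vertex v, BFS finds the shortest path from v back to v.
The shortest such closed walk is 8 → 6 → 2 → 12 → 8, length 4.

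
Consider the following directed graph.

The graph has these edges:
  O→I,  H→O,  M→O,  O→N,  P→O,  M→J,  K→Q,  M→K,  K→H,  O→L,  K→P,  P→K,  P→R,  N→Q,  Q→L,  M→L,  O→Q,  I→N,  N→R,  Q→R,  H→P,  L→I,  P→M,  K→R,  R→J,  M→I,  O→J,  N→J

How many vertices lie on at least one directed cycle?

8

A vertex is on a directed cycle iff it belongs to a strongly connected component of size ≥ 2 (or has a self-loop).
The vertices on cycles are {H, I, K, L, M, N, P, Q} — 8 in total.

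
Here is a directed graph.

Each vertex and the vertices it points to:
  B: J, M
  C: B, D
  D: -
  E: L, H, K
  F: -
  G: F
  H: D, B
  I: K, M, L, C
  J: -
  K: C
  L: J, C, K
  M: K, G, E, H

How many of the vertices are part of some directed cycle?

A vertex is on a directed cycle iff it belongs to a strongly connected component of size ≥ 2 (or has a self-loop).
The vertices on cycles are {B, C, E, H, K, L, M} — 7 in total.

7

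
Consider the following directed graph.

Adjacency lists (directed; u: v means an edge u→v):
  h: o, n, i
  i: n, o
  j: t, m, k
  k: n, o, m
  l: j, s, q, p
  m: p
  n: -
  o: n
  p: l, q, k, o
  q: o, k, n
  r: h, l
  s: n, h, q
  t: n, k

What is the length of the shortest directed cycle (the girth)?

For each vertex v, BFS finds the shortest path from v back to v.
The shortest such closed walk is l → p → l, length 2.

2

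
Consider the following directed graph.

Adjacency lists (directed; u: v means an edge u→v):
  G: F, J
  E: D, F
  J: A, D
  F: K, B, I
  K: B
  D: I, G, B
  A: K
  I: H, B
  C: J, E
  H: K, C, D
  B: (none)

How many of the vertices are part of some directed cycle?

A vertex is on a directed cycle iff it belongs to a strongly connected component of size ≥ 2 (or has a self-loop).
The vertices on cycles are {C, D, E, F, G, H, I, J} — 8 in total.

8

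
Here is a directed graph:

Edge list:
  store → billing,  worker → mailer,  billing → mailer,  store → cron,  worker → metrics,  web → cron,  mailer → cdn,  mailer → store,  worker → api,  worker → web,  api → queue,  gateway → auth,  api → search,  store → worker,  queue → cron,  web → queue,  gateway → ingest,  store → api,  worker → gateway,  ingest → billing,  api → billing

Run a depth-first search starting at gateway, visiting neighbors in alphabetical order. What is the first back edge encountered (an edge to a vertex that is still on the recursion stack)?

DFS from gateway (visiting neighbors in alphabetical order); mark gray on enter, black on exit:
gateway gray
  auth gray
  auth black
  ingest gray
    billing gray
      mailer gray
        cdn gray
        cdn black
        store gray
          api gray
            api→billing: billing is gray → back edge
First back edge: api → billing.

api→billing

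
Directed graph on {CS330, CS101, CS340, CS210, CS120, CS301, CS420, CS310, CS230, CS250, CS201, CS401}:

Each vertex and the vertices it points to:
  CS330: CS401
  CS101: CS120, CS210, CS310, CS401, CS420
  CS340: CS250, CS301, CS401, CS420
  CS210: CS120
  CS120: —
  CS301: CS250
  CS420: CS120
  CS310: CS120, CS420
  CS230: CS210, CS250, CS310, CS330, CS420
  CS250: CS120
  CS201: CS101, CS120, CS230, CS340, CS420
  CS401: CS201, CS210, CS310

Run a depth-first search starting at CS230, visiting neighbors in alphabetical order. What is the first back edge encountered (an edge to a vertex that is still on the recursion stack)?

CS101→CS401

DFS from CS230 (visiting neighbors in alphabetical order); mark gray on enter, black on exit:
CS230 gray
  CS210 gray
    CS120 gray
    CS120 black
  CS210 black
  CS250 gray
    CS250→CS120: CS120 black — skip
  CS250 black
  CS310 gray
    CS310→CS120: CS120 black — skip
    CS420 gray
      CS420→CS120: CS120 black — skip
    CS420 black
  CS310 black
  CS330 gray
    CS401 gray
      CS201 gray
        CS101 gray
          CS101→CS120: CS120 black — skip
          CS101→CS210: CS210 black — skip
          CS101→CS310: CS310 black — skip
          CS101→CS401: CS401 is gray → back edge
First back edge: CS101 → CS401.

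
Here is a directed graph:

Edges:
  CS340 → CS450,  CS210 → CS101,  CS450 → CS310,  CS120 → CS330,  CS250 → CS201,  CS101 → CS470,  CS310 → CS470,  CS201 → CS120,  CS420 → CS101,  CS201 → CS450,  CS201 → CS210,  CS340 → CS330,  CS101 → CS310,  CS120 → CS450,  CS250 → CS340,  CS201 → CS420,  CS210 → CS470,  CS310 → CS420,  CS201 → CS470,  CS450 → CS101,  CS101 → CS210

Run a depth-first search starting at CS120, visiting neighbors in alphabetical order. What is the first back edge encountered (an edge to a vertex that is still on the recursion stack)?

CS210→CS101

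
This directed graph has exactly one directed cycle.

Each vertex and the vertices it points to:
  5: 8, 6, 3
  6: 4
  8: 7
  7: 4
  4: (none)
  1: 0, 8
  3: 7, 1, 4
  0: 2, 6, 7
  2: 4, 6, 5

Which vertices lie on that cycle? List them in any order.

0, 1, 2, 3, 5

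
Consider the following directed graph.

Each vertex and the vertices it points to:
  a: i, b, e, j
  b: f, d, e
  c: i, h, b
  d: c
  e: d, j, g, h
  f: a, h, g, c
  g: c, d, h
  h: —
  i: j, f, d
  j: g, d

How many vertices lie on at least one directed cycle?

9

A vertex is on a directed cycle iff it belongs to a strongly connected component of size ≥ 2 (or has a self-loop).
The vertices on cycles are {a, b, c, d, e, f, g, i, j} — 9 in total.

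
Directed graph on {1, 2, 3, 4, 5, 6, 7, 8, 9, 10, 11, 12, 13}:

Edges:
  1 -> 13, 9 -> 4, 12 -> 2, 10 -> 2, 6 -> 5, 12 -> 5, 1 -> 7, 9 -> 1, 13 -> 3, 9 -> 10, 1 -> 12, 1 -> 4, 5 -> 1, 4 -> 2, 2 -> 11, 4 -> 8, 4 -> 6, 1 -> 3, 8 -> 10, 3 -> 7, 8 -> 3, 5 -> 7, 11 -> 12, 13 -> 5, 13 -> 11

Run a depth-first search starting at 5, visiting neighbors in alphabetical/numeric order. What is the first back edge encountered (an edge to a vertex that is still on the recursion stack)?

DFS from 5 (visiting neighbors in alphabetical/numeric order); mark gray on enter, black on exit:
5 gray
  1 gray
    3 gray
      7 gray
      7 black
    3 black
    4 gray
      2 gray
        11 gray
          12 gray
            12→2: 2 is gray → back edge
First back edge: 12 → 2.

12->2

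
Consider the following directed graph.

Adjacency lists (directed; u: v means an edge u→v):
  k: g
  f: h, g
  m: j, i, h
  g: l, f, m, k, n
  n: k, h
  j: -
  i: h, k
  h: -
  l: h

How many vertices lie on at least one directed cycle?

6

A vertex is on a directed cycle iff it belongs to a strongly connected component of size ≥ 2 (or has a self-loop).
The vertices on cycles are {f, g, i, k, m, n} — 6 in total.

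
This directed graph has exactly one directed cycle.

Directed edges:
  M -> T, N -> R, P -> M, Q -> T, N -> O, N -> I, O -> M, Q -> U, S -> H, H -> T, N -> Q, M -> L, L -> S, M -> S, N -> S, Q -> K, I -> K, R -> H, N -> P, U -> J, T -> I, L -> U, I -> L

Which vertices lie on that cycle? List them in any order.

H, I, L, S, T

DFS with gray/black marking from I:
I gray
  K gray
  K black
  L gray
    U gray
      J gray
      J black
    U black
    S gray
      H gray
        T gray
          T→I: I is gray → back edge
Back edge closes the cycle I → L → S → H → T → I; its vertices are {H, I, L, S, T}.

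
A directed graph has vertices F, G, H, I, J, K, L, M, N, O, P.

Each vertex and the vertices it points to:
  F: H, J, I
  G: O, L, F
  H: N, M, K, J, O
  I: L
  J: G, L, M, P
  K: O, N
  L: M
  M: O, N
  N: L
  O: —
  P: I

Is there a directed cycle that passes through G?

Yes

G is on a cycle iff G can reach itself via ≥1 edge.
G → F → J → G — yes.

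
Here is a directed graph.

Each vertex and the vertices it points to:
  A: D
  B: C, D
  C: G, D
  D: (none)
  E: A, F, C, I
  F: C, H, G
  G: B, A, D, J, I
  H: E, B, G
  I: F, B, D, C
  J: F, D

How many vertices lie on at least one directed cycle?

8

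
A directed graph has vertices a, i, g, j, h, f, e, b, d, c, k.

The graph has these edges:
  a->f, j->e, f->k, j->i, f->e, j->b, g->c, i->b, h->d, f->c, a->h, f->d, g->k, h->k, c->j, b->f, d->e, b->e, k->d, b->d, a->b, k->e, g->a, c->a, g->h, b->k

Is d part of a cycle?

No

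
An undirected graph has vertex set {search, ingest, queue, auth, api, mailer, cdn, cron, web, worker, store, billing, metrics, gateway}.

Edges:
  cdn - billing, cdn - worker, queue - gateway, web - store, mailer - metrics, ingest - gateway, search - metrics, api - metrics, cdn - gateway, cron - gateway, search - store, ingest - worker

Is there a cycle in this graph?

DFS, tracking each vertex's parent; an edge to a visited non-parent vertex closes a cycle.
Start from billing:
visit billing (parent –)
  visit cdn (parent billing)
    cdn–billing: parent, skip
    visit worker (parent cdn)
      worker–cdn: parent, skip
      visit ingest (parent worker)
        ingest–worker: parent, skip
        visit gateway (parent ingest)
          visit cron (parent gateway)
            cron–gateway: parent, skip
          gateway–ingest: parent, skip
          gateway–cdn: cdn visited and ≠ parent → cycle
Cycle: cdn – worker – ingest – gateway – cdn.

Yes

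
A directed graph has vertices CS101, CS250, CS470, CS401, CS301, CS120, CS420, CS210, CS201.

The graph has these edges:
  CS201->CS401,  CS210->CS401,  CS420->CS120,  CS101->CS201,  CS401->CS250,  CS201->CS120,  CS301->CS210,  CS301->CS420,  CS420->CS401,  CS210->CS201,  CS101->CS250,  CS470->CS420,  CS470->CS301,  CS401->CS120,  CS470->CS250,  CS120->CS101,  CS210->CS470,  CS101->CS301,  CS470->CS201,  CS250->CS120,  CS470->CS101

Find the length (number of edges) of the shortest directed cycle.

For each vertex v, BFS finds the shortest path from v back to v.
The shortest such closed walk is CS470 → CS301 → CS210 → CS470, length 3.

3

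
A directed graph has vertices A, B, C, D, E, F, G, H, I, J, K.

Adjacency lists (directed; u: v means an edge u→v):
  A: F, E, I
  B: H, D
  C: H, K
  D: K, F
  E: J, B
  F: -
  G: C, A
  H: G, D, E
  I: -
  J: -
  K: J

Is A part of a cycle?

Yes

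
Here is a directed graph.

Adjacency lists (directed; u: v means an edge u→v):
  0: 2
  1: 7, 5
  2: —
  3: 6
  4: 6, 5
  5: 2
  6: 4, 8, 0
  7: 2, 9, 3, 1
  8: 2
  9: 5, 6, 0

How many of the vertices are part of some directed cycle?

4

A vertex is on a directed cycle iff it belongs to a strongly connected component of size ≥ 2 (or has a self-loop).
The vertices on cycles are {1, 4, 6, 7} — 4 in total.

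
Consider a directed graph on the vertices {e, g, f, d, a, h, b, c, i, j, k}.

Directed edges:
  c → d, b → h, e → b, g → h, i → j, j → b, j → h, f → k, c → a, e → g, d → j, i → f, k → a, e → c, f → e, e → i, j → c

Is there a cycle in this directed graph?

Yes

DFS with white/gray/black marking, starting from f:
f gray
  k gray
    a gray
    a black
  k black
  e gray
    b gray
      h gray
      h black
    b black
    c gray
      c→a: a black — skip
      d gray
        j gray
          j→c: c is gray → back edge
Back edge found, so a cycle exists: c → d → j → c.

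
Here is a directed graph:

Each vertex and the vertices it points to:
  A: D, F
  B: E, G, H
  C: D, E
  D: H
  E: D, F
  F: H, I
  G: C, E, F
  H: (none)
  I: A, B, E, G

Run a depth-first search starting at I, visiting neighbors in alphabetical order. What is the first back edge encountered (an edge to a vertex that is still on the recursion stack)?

F->I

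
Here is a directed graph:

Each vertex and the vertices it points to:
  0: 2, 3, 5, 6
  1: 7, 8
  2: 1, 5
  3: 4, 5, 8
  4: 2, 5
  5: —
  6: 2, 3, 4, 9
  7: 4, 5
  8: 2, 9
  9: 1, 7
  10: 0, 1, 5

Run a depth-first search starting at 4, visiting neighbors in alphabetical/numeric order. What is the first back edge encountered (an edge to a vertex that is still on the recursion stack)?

7->4

DFS from 4 (visiting neighbors in alphabetical/numeric order); mark gray on enter, black on exit:
4 gray
  2 gray
    1 gray
      7 gray
        7→4: 4 is gray → back edge
First back edge: 7 → 4.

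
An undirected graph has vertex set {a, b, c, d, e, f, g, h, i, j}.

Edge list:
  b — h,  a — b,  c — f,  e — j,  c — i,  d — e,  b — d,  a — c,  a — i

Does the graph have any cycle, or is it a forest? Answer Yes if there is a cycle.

Yes

DFS, tracking each vertex's parent; an edge to a visited non-parent vertex closes a cycle.
Start from b:
visit b (parent –)
  visit d (parent b)
    d–b: parent, skip
    visit e (parent d)
      visit j (parent e)
        j–e: parent, skip
      e–d: parent, skip
  visit a (parent b)
    visit i (parent a)
      i–a: parent, skip
      visit c (parent i)
        visit f (parent c)
          f–c: parent, skip
        c–a: a visited and ≠ parent → cycle
Cycle: a – i – c – a.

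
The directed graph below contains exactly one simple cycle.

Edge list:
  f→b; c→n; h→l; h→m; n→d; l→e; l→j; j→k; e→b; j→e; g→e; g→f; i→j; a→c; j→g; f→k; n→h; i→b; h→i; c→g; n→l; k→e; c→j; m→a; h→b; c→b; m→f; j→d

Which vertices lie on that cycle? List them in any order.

a, c, h, m, n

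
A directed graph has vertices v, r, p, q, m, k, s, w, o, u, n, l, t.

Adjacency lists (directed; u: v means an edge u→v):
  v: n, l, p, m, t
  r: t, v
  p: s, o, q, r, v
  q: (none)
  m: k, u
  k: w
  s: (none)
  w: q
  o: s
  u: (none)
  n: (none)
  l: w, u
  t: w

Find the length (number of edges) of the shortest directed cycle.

For each vertex v, BFS finds the shortest path from v back to v.
The shortest such closed walk is v → p → v, length 2.

2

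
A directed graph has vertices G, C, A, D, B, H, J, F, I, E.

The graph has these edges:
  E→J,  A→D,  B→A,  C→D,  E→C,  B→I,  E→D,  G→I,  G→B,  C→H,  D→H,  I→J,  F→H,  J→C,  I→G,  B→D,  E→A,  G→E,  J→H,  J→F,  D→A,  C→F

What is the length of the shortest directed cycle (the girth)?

2

For each vertex v, BFS finds the shortest path from v back to v.
The shortest such closed walk is G → I → G, length 2.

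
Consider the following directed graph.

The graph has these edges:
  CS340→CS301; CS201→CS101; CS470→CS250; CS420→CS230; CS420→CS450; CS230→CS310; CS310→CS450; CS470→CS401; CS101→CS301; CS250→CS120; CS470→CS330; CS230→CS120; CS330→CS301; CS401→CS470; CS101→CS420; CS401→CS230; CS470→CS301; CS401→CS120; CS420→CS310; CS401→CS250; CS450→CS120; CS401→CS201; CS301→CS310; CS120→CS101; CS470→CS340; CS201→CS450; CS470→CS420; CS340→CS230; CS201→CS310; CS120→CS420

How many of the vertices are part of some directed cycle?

9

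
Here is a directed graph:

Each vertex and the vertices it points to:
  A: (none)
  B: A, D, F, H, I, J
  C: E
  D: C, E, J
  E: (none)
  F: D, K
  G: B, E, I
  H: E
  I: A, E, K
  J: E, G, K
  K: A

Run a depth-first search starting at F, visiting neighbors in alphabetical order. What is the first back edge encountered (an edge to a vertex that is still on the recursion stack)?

B->D

DFS from F (visiting neighbors in alphabetical order); mark gray on enter, black on exit:
F gray
  D gray
    C gray
      E gray
      E black
    C black
    D→E: E black — skip
    J gray
      J→E: E black — skip
      G gray
        B gray
          A gray
          A black
          B→D: D is gray → back edge
First back edge: B → D.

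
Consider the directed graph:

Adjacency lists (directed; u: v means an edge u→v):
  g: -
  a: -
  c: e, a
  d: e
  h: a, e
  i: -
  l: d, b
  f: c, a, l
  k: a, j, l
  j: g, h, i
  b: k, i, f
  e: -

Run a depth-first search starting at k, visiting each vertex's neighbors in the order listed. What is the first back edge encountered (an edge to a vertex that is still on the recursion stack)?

DFS from k (visiting each vertex's neighbors in the order listed); mark gray on enter, black on exit:
k gray
  a gray
  a black
  j gray
    g gray
    g black
    h gray
      h→a: a black — skip
      e gray
      e black
    h black
    i gray
    i black
  j black
  l gray
    d gray
      d→e: e black — skip
    d black
    b gray
      b→k: k is gray → back edge
First back edge: b → k.

b->k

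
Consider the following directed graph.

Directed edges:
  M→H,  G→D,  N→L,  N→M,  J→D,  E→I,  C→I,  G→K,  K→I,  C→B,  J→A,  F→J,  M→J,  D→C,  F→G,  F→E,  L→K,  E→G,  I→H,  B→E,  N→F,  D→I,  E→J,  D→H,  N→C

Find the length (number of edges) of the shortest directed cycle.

5

For each vertex v, BFS finds the shortest path from v back to v.
The shortest such closed walk is C → B → E → J → D → C, length 5.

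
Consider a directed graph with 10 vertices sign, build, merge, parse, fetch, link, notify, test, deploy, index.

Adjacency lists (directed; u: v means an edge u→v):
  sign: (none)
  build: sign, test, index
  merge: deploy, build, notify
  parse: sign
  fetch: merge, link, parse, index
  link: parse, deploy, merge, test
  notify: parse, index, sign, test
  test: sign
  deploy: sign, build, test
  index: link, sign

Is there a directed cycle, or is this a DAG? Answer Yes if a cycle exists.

Yes

DFS with white/gray/black marking, starting from parse:
parse gray
  sign gray
  sign black
parse black
build gray
  build→sign: sign black — skip
  test gray
    test→sign: sign black — skip
  test black
  index gray
    link gray
      link→parse: parse black — skip
      deploy gray
        deploy→sign: sign black — skip
        deploy→build: build is gray → back edge
Back edge found, so a cycle exists: build → index → link → deploy → build.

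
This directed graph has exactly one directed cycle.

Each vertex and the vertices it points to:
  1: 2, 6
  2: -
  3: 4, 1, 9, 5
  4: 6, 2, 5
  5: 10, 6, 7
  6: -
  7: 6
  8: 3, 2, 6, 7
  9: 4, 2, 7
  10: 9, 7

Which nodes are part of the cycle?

4, 5, 9, 10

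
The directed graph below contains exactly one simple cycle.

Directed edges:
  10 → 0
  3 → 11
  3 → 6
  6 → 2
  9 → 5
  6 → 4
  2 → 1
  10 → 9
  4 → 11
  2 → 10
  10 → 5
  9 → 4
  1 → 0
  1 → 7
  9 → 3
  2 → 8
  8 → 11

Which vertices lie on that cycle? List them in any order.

DFS with gray/black marking from 6:
6 gray
  2 gray
    1 gray
      0 gray
      0 black
      7 gray
      7 black
    1 black
    8 gray
      11 gray
      11 black
    8 black
    10 gray
      9 gray
        4 gray
          4→11: 11 black — skip
        4 black
        3 gray
          3→11: 11 black — skip
          3→6: 6 is gray → back edge
Back edge closes the cycle 6 → 2 → 10 → 9 → 3 → 6; its vertices are {2, 3, 6, 9, 10}.

2, 3, 6, 9, 10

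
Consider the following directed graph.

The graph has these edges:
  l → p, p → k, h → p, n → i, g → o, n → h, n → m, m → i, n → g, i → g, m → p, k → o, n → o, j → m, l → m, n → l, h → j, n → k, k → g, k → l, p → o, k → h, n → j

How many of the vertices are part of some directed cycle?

6

A vertex is on a directed cycle iff it belongs to a strongly connected component of size ≥ 2 (or has a self-loop).
The vertices on cycles are {h, j, k, l, m, p} — 6 in total.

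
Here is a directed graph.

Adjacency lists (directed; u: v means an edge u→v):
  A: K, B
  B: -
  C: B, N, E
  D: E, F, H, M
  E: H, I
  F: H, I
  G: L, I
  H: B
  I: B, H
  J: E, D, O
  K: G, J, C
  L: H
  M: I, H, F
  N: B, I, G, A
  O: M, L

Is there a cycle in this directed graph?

Yes

DFS with white/gray/black marking, starting from I:
I gray
  B gray
  B black
  H gray
    H→B: B black — skip
  H black
I black
A gray
  K gray
    G gray
      L gray
        L→H: H black — skip
      L black
      G→I: I black — skip
    G black
    J gray
      E gray
        E→H: H black — skip
        E→I: I black — skip
      E black
      D gray
        D→E: E black — skip
        F gray
          F→H: H black — skip
          F→I: I black — skip
        F black
        D→H: H black — skip
        M gray
          M→I: I black — skip
          M→H: H black — skip
          M→F: F black — skip
        M black
      D black
      O gray
        O→M: M black — skip
        O→L: L black — skip
      O black
    J black
    C gray
      C→B: B black — skip
      N gray
        N→B: B black — skip
        N→I: I black — skip
        N→G: G black — skip
        N→A: A is gray → back edge
Back edge found, so a cycle exists: A → K → C → N → A.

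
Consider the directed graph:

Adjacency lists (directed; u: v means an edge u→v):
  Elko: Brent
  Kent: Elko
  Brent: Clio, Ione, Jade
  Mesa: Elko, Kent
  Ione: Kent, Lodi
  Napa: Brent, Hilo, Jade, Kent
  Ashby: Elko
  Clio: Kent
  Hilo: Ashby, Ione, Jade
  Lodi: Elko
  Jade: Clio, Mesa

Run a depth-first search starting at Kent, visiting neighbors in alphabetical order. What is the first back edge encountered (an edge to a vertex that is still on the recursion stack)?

Clio->Kent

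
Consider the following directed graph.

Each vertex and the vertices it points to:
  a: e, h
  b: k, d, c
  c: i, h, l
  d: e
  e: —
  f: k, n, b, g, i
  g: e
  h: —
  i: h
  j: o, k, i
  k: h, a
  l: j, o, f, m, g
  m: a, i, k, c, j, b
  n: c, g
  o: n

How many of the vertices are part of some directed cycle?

A vertex is on a directed cycle iff it belongs to a strongly connected component of size ≥ 2 (or has a self-loop).
The vertices on cycles are {b, c, f, j, l, m, n, o} — 8 in total.

8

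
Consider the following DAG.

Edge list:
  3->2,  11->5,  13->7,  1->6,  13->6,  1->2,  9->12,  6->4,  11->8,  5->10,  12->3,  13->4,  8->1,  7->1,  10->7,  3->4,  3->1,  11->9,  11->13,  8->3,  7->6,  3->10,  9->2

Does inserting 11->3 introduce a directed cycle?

No

Adding 11→3 creates a cycle iff 3 can already reach 11.
Explore from 3: no path reaches 11. The graph stays acyclic.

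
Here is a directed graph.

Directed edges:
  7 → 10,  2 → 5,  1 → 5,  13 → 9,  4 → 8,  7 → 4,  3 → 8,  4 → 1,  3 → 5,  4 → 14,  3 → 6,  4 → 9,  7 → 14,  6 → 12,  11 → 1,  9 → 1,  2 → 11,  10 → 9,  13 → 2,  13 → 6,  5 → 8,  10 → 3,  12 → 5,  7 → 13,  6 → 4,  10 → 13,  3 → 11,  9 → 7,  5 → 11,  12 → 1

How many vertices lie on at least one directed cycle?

10

A vertex is on a directed cycle iff it belongs to a strongly connected component of size ≥ 2 (or has a self-loop).
The vertices on cycles are {1, 3, 4, 5, 6, 7, 9, 10, 11, 13} — 10 in total.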